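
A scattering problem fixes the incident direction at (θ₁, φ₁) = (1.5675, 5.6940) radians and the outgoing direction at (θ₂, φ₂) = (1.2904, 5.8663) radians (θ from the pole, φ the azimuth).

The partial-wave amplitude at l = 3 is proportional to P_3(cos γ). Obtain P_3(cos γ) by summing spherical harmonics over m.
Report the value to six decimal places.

0.705960

Summing Y*_{l m}(θ₁,φ₁)·Y_{l m}(θ₂,φ₂) over m ∈ [−3, 3]; prefactor 4π/(2·3+1) = 1.795196:
  term(m=-3) = +0.134284-0.076334i   from Y*(Ω₁)=-0.081563-0.409167i, Y(Ω₂)=+0.116510+0.351414i
  term(m=-2) = +0.000828-0.000297i   from Y*(Ω₁)=+0.001288-0.003113i, Y(Ω₂)=+0.175524+0.193382i
  term(m=-1) = +0.061014-0.010618i   from Y*(Ω₁)=-0.268674+0.179575i, Y(Ω₂)=-0.175228-0.077598i
  term(m=+0) = +0.000997+0.000000i   from Y*(Ω₁)=-0.003690-0.000000i, Y(Ω₂)=-0.270270+0.000000i
  term(m=+1) = +0.061014+0.010618i   from Y*(Ω₁)=+0.268674+0.179575i, Y(Ω₂)=+0.175228-0.077598i
  term(m=+2) = +0.000828+0.000297i   from Y*(Ω₁)=+0.001288+0.003113i, Y(Ω₂)=+0.175524-0.193382i
  term(m=+3) = +0.134284+0.076334i   from Y*(Ω₁)=+0.081563-0.409167i, Y(Ω₂)=-0.116510+0.351414i
Total Σ_m = +0.393250+0.000000i. Multiply by 1.795196: +0.705960+0.000000i. P_3(cos γ) = 0.705960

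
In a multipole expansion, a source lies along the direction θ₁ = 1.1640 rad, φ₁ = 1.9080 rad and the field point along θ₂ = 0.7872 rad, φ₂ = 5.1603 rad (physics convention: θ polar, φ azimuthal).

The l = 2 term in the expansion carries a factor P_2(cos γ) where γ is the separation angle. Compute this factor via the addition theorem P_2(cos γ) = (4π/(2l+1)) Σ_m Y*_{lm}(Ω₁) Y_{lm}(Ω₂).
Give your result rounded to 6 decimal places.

Expand P_2 via completeness: Σ_{m} conj(Y_{2,m}) at Ω₁ times Y_{2,m} at Ω₂ —
  m=-2: -0.25448 - 0.20344j × -0.12112 + 0.15133j = 0.06161 - 0.01387j  (running Σ = 0.06161 - 0.01387j)
  m=-1: -0.09288 + 0.26492j × 0.16729 + 0.34817j = -0.10777 + 0.01198j  (running Σ = -0.04616 - 0.00189j)
  m=0: -0.16726 + 0.00000j × 0.15599 + 0.00000j = -0.02609 + 0.00000j  (running Σ = -0.07226 - 0.00189j)
  m=1: 0.09288 + 0.26492j × -0.16729 + 0.34817j = -0.10777 - 0.01198j  (running Σ = -0.18003 - 0.01387j)
  m=2: -0.25448 + 0.20344j × -0.12112 - 0.15133j = 0.06161 + 0.01387j  (running Σ = -0.11842 + 0.00000j)
Total Σ_m = -0.11842 + 0.00000j. Multiply by 2.513274: -0.29762 + 0.00000j. P_2(cos γ) = -0.297622

-0.297622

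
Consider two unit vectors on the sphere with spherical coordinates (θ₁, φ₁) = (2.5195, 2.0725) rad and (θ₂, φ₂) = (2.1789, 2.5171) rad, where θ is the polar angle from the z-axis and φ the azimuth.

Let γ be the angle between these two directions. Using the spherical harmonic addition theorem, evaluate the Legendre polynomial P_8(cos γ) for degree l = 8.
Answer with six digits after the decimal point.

-0.408655

Term-by-term m-sum for l=8 (normalisation 4π/17 = 0.739198):
  term(m=-8) = -0.00067 + 0.00029j   from Y*(Ω₁)=-0.00441 - 0.00525j, Y(Ω₂)=0.02969 - 0.10188j
  term(m=-7) = -0.01129 - 0.00033j   from Y*(Ω₁)=0.01384 - 0.03564j, Y(Ω₂)=-0.09880 - 0.27846j
  term(m=-6) = -0.05236 - 0.02686j   from Y*(Ω₁)=0.13015 - 0.01720j, Y(Ω₂)=-0.36857 - 0.25507j
  term(m=-5) = -0.06105 - 0.07995j   from Y*(Ω₁)=0.18144 + 0.24725j, Y(Ω₂)=-0.32795 + 0.00627j
  term(m=-4) = 0.00844 + 0.04007j   from Y*(Ω₁)=-0.20065 + 0.43066j, Y(Ω₂)=0.06895 - 0.05172j
  term(m=-3) = -0.03439 + 0.14239j   from Y*(Ω₁)=-0.39793 + 0.02618j, Y(Ω₂)=0.10949 - 0.35063j
  term(m=-2) = 0.00284 - 0.00350j   from Y*(Ω₁)=0.02271 + 0.03564j, Y(Ω₂)=-0.03374 - 0.10119j
  term(m=-1) = -0.12045 + 0.05738j   from Y*(Ω₁)=-0.19978 + 0.36421j, Y(Ω₂)=0.26056 + 0.18779j
  term(m=+0) = -0.01498 + 0.00000j   from Y*(Ω₁)=-0.09487 + 0.00000j, Y(Ω₂)=0.15787 + 0.00000j
  term(m=+1) = -0.12045 - 0.05738j   from Y*(Ω₁)=0.19978 + 0.36421j, Y(Ω₂)=-0.26056 + 0.18779j
  term(m=+2) = 0.00284 + 0.00350j   from Y*(Ω₁)=0.02271 - 0.03564j, Y(Ω₂)=-0.03374 + 0.10119j
  term(m=+3) = -0.03439 - 0.14239j   from Y*(Ω₁)=0.39793 + 0.02618j, Y(Ω₂)=-0.10949 - 0.35063j
  term(m=+4) = 0.00844 - 0.04007j   from Y*(Ω₁)=-0.20065 - 0.43066j, Y(Ω₂)=0.06895 + 0.05172j
  term(m=+5) = -0.06105 + 0.07995j   from Y*(Ω₁)=-0.18144 + 0.24725j, Y(Ω₂)=0.32795 + 0.00627j
  term(m=+6) = -0.05236 + 0.02686j   from Y*(Ω₁)=0.13015 + 0.01720j, Y(Ω₂)=-0.36857 + 0.25507j
  term(m=+7) = -0.01129 + 0.00033j   from Y*(Ω₁)=-0.01384 - 0.03564j, Y(Ω₂)=0.09880 - 0.27846j
  term(m=+8) = -0.00067 - 0.00029j   from Y*(Ω₁)=-0.00441 + 0.00525j, Y(Ω₂)=0.02969 + 0.10188j
Σ over m = -0.55284 + 0.00000j; ×(4π/17) → -0.40865 + 0.00000j. Real part: -0.408655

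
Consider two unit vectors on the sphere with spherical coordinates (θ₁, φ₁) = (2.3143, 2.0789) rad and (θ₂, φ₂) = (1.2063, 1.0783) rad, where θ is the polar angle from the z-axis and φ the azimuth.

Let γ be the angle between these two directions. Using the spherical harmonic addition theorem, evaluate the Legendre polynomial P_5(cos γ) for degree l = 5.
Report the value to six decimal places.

Expand P_5 via completeness: Σ_{m} conj(Y_{5,m}) at Ω₁ times Y_{5,m} at Ω₂ —
  term(m=-5) = 0.00950 - 0.03175j   from Y*(Ω₁)=-0.05673 - 0.08273j, Y(Ω₂)=0.20754 + 0.25712j
  term(m=-4) = 0.07580 + 0.08819j   from Y*(Ω₁)=0.12991 - 0.26115j, Y(Ω₂)=-0.15496 + 0.36734j
  term(m=-3) = -0.01730 + 0.00243j   from Y*(Ω₁)=0.43050 - 0.02003j, Y(Ω₂)=-0.04037 + 0.00378j
  term(m=-2) = -0.03169 + 0.06903j   from Y*(Ω₁)=0.12257 + 0.19787j, Y(Ω₂)=0.18041 + 0.27192j
  term(m=-1) = 0.01686 + 0.02629j   from Y*(Ω₁)=0.11541 - 0.20724j, Y(Ω₂)=-0.06225 + 0.11601j
  term(m=+0) = 0.09041 + 0.00000j   from Y*(Ω₁)=0.30451 + 0.00000j, Y(Ω₂)=0.29692 + 0.00000j
  term(m=+1) = 0.01686 - 0.02629j   from Y*(Ω₁)=-0.11541 - 0.20724j, Y(Ω₂)=0.06225 + 0.11601j
  term(m=+2) = -0.03169 - 0.06903j   from Y*(Ω₁)=0.12257 - 0.19787j, Y(Ω₂)=0.18041 - 0.27192j
  term(m=+3) = -0.01730 - 0.00243j   from Y*(Ω₁)=-0.43050 - 0.02003j, Y(Ω₂)=0.04037 + 0.00378j
  term(m=+4) = 0.07580 - 0.08819j   from Y*(Ω₁)=0.12991 + 0.26115j, Y(Ω₂)=-0.15496 - 0.36734j
  term(m=+5) = 0.00950 + 0.03175j   from Y*(Ω₁)=0.05673 - 0.08273j, Y(Ω₂)=-0.20754 + 0.25712j
Total Σ_m = 0.19673 + 0.00000j. Multiply by 1.142397: 0.22475 + 0.00000j. P_5(cos γ) = 0.224748

0.224748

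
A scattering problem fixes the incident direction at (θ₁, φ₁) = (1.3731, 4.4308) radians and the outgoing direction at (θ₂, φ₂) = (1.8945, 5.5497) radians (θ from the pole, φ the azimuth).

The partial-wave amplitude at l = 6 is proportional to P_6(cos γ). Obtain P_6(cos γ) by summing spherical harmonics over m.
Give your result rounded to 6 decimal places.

Term-by-term m-sum for l=6 (normalisation 4π/13 = 0.966644):
  term(m=-6) = +0.136873-0.062809i   from Y*(Ω₁)=+0.050855+0.426282i, Y(Ω₂)=-0.107505-0.333912i
  term(m=-5) = -0.093771-0.077185i   from Y*(Ω₁)=-0.293955-0.048299i, Y(Ω₂)=+0.352620+0.204637i
  term(m=-4) = +0.001450-0.006007i   from Y*(Ω₁)=-0.081622+0.171398i, Y(Ω₂)=-0.031850+0.006710i
  term(m=-3) = +0.101116-0.022093i   from Y*(Ω₁)=-0.232306-0.206240i, Y(Ω₂)=-0.196200+0.269286i
  term(m=-2) = +0.009723+0.012348i   from Y*(Ω₁)=-0.093920+0.059300i, Y(Ω₂)=-0.014665-0.140735i
  term(m=-1) = -0.038570+0.079462i   from Y*(Ω₁)=-0.085804-0.296615i, Y(Ω₂)=-0.212497-0.191506i
  term(m=+0) = -0.014978-0.000000i   from Y*(Ω₁)=-0.089309-0.000000i, Y(Ω₂)=+0.167705+0.000000i
  term(m=+1) = -0.038570-0.079462i   from Y*(Ω₁)=+0.085804-0.296615i, Y(Ω₂)=+0.212497-0.191506i
  term(m=+2) = +0.009723-0.012348i   from Y*(Ω₁)=-0.093920-0.059300i, Y(Ω₂)=-0.014665+0.140735i
  term(m=+3) = +0.101116+0.022093i   from Y*(Ω₁)=+0.232306-0.206240i, Y(Ω₂)=+0.196200+0.269286i
  term(m=+4) = +0.001450+0.006007i   from Y*(Ω₁)=-0.081622-0.171398i, Y(Ω₂)=-0.031850-0.006710i
  term(m=+5) = -0.093771+0.077185i   from Y*(Ω₁)=+0.293955-0.048299i, Y(Ω₂)=-0.352620+0.204637i
  term(m=+6) = +0.136873+0.062809i   from Y*(Ω₁)=+0.050855-0.426282i, Y(Ω₂)=-0.107505+0.333912i
Σ over m = +0.218664+0.000000i; ×(4π/13) → +0.211370+0.000000i. Real part: 0.211370

0.211370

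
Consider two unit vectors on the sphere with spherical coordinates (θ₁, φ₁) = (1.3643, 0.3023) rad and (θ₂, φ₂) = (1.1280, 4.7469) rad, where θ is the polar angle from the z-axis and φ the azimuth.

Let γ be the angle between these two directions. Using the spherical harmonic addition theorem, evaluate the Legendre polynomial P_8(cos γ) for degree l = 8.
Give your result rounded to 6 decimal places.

Addition theorem: P_8(cos γ) = (4π/17) Σ_m Y*_{lm}(Ω₁) Y_{lm}(Ω₂), m = −8…8:
  term(m=-8) = -0.05376 + 0.08360j   from Y*(Ω₁)=-0.32542 + 0.28726j, Y(Ω₂)=0.22032 - 0.06242j
  term(m=-7) = 0.15075 + 0.04725j   from Y*(Ω₁)=-0.18865 + 0.31097j, Y(Ω₂)=-0.10391 - 0.42173j
  term(m=-6) = -0.00158 + 0.04389j   from Y*(Ω₁)=0.02942 - 0.11866j, Y(Ω₂)=-0.35156 + 0.07385j
  term(m=-5) = -0.01784 + 0.00421j   from Y*(Ω₁)=-0.02103 - 0.35420j, Y(Ω₂)=-0.00887 - 0.05090j
  term(m=-4) = -0.00116 - 0.00213j   from Y*(Ω₁)=0.00240 + 0.00635j, Y(Ω₂)=-0.35343 + 0.04910j
  term(m=-3) = -0.03024 + 0.02918j   from Y*(Ω₁)=0.20444 + 0.26132j, Y(Ω₂)=0.01309 + 0.12598j
  term(m=-2) = -0.01141 - 0.00677j   from Y*(Ω₁)=0.03690 + 0.02550j, Y(Ω₂)=-0.29516 + 0.02040j
  term(m=-1) = 0.01598 - 0.05823j   from Y*(Ω₁)=-0.30327 - 0.09458j, Y(Ω₂)=0.00656 + 0.18995j
  term(m=+0) = 0.01621 + 0.00000j   from Y*(Ω₁)=-0.05991 + 0.00000j, Y(Ω₂)=-0.27048 + 0.00000j
  term(m=+1) = 0.01598 + 0.05823j   from Y*(Ω₁)=0.30327 - 0.09458j, Y(Ω₂)=-0.00656 + 0.18995j
  term(m=+2) = -0.01141 + 0.00677j   from Y*(Ω₁)=0.03690 - 0.02550j, Y(Ω₂)=-0.29516 - 0.02040j
  term(m=+3) = -0.03024 - 0.02918j   from Y*(Ω₁)=-0.20444 + 0.26132j, Y(Ω₂)=-0.01309 + 0.12598j
  term(m=+4) = -0.00116 + 0.00213j   from Y*(Ω₁)=0.00240 - 0.00635j, Y(Ω₂)=-0.35343 - 0.04910j
  term(m=+5) = -0.01784 - 0.00421j   from Y*(Ω₁)=0.02103 - 0.35420j, Y(Ω₂)=0.00887 - 0.05090j
  term(m=+6) = -0.00158 - 0.04389j   from Y*(Ω₁)=0.02942 + 0.11866j, Y(Ω₂)=-0.35156 - 0.07385j
  term(m=+7) = 0.15075 - 0.04725j   from Y*(Ω₁)=0.18865 + 0.31097j, Y(Ω₂)=0.10391 - 0.42173j
  term(m=+8) = -0.05376 - 0.08360j   from Y*(Ω₁)=-0.32542 - 0.28726j, Y(Ω₂)=0.22032 + 0.06242j
Σ over m = 0.11765 - 0.00000j; ×(4π/17) → 0.08697 - 0.00000j. Real part: 0.086969

0.086969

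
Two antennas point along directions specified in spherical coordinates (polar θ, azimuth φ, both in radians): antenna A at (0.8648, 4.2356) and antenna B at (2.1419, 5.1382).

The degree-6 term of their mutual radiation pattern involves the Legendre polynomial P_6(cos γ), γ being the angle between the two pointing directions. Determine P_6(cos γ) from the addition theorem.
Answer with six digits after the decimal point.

-0.298737

Addition theorem: P_6(cos γ) = (4π/13) Σ_m Y*_{lm}(Ω₁) Y_{lm}(Ω₂), m = −6…6:
  term(m=-6) = (0.010391, 0.012256)   from Y*(Ω₁)=(0.090127, 0.026000), Y(Ω₂)=(0.142647, 0.094835)
  term(m=-5) = (0.020921, -0.103533)   from Y*(Ω₁)=(-0.190387, 0.201258), Y(Ω₂)=(-0.323379, 0.201959)
  term(m=-4) = (-0.153342, 0.077663)   from Y*(Ω₁)=(-0.143345, -0.409971), Y(Ω₂)=(-0.052266, -0.392306)
  term(m=-3) = (0.012376, 0.005733)   from Y*(Ω₁)=(0.300607, 0.042494), Y(Ω₂)=(0.043007, 0.012992)
  term(m=-2) = (-0.010626, -0.044498)   from Y*(Ω₁)=(0.079653, -0.112232), Y(Ω₂)=(0.218988, -0.250098)
  term(m=-1) = (-0.039882, 0.050527)   from Y*(Ω₁)=(0.166236, 0.321829), Y(Ω₂)=(0.073404, 0.161839)
  term(m=+0) = (0.011278, 0.000000)   from Y*(Ω₁)=(0.039000, -0.000000), Y(Ω₂)=(0.289174, 0.000000)
  term(m=+1) = (-0.039882, -0.050527)   from Y*(Ω₁)=(-0.166236, 0.321829), Y(Ω₂)=(-0.073404, 0.161839)
  term(m=+2) = (-0.010626, 0.044498)   from Y*(Ω₁)=(0.079653, 0.112232), Y(Ω₂)=(0.218988, 0.250098)
  term(m=+3) = (0.012376, -0.005733)   from Y*(Ω₁)=(-0.300607, 0.042494), Y(Ω₂)=(-0.043007, 0.012992)
  term(m=+4) = (-0.153342, -0.077663)   from Y*(Ω₁)=(-0.143345, 0.409971), Y(Ω₂)=(-0.052266, 0.392306)
  term(m=+5) = (0.020921, 0.103533)   from Y*(Ω₁)=(0.190387, 0.201258), Y(Ω₂)=(0.323379, 0.201959)
  term(m=+6) = (0.010391, -0.012256)   from Y*(Ω₁)=(0.090127, -0.026000), Y(Ω₂)=(0.142647, -0.094835)
Accumulated sum (-0.309046, 0.000000); after 4π/(2l+1) scaling, (-0.298737, 0.000000) ⇒ P_6 = -0.298737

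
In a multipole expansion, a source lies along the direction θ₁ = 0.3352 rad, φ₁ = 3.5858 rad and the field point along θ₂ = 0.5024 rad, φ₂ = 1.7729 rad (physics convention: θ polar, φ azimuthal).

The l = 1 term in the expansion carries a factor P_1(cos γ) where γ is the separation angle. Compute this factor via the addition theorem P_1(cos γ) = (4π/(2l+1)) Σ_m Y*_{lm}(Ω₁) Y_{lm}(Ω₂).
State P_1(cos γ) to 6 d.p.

0.789675

Term-by-term m-sum for l=1 (normalisation 4π/3 = 4.188790):
  [-1]  conj(Y_{1,-1})(Ω₁) = (-0.102623, -0.048842) ; Y_{1,-1}(Ω₂) = (-0.033395, -0.162980) ; Δ = (-0.004533, 0.018357)
  [+0]  conj(Y_{1,0})(Ω₁) = (0.461409, -0.000000) ; Y_{1,0}(Ω₂) = (0.428226, 0.000000) ; Δ = (0.197587, 0.000000)
  [+1]  conj(Y_{1,1})(Ω₁) = (0.102623, -0.048842) ; Y_{1,1}(Ω₂) = (0.033395, -0.162980) ; Δ = (-0.004533, -0.018357)
Accumulated sum (0.188521, 0.000000); after 4π/(2l+1) scaling, (0.789675, 0.000000) ⇒ P_1 = 0.789675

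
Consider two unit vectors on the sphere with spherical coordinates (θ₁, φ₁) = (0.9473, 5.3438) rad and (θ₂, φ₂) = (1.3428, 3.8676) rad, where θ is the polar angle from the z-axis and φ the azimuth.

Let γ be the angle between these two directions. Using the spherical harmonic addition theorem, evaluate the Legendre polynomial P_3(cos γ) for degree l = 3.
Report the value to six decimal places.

Expand P_3 via completeness: Σ_{m} conj(Y_{3,m}) at Ω₁ times Y_{3,m} at Ω₂ —
  term(m=-3) = (-0.024107, -0.082654)   from Y*(Ω₁)=(-0.211670, -0.070954), Y(Ω₂)=(0.220056, 0.316720)
  term(m=-2) = (-0.084668, 0.016212)   from Y*(Ω₁)=(-0.119217, -0.374782), Y(Ω₂)=(0.025975, -0.217650)
  term(m=-1) = (-0.004093, -0.043137)   from Y*(Ω₁)=(0.109118, -0.149216), Y(Ω₂)=(0.175292, -0.155616)
  term(m=+0) = (0.065343, 0.000000)   from Y*(Ω₁)=(-0.282262, -0.000000), Y(Ω₂)=(-0.231497, 0.000000)
  term(m=+1) = (-0.004093, 0.043137)   from Y*(Ω₁)=(-0.109118, -0.149216), Y(Ω₂)=(-0.175292, -0.155616)
  term(m=+2) = (-0.084668, -0.016212)   from Y*(Ω₁)=(-0.119217, 0.374782), Y(Ω₂)=(0.025975, 0.217650)
  term(m=+3) = (-0.024107, 0.082654)   from Y*(Ω₁)=(0.211670, -0.070954), Y(Ω₂)=(-0.220056, 0.316720)
Σ over m = (-0.160393, 0.000000); ×(4π/7) → (-0.287936, 0.000000). Real part: -0.287936

-0.287936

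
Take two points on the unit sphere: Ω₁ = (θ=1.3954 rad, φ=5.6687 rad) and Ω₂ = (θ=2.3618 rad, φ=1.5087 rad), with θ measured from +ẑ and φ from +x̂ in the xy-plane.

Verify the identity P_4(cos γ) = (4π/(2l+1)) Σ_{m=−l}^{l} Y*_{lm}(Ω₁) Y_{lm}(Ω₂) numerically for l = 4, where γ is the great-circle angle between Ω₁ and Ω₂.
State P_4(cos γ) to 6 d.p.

-0.268892

Summing Y*_{l m}(θ₁,φ₁)·Y_{l m}(θ₂,φ₂) over m ∈ [−4, 4]; prefactor 4π/(2·4+1) = 1.396263:
  m=-4: (-0.322508, -0.262753) × (0.104847, 0.026592) = (-0.026827, -0.036125)  (running Σ = (-0.026827, -0.036125))
  m=-3: (-0.056152, -0.200812) × (0.057303, -0.304037) = (-0.064272, 0.005565)  (running Σ = (-0.091099, -0.030560))
  m=-2: (-0.085547, 0.240440) × (-0.416721, -0.052021) = (0.048157, -0.095746)  (running Σ = (-0.042942, -0.126306))
  m=-1: (-0.185094, 0.130605) × (-0.007915, 0.127299) = (-0.015161, -0.024596)  (running Σ = (-0.058103, -0.150902))
  m=0: (0.224155, -0.000000) × (-0.340722, 0.000000) = (-0.076375, 0.000000)  (running Σ = (-0.134477, -0.150902))
  m=1: (0.185094, 0.130605) × (0.007915, 0.127299) = (-0.015161, 0.024596)  (running Σ = (-0.149638, -0.126306))
  m=2: (-0.085547, -0.240440) × (-0.416721, 0.052021) = (0.048157, 0.095746)  (running Σ = (-0.101481, -0.030560))
  m=3: (0.056152, -0.200812) × (-0.057303, -0.304037) = (-0.064272, -0.005565)  (running Σ = (-0.165753, -0.036125))
  m=4: (-0.322508, 0.262753) × (0.104847, -0.026592) = (-0.026827, 0.036125)  (running Σ = (-0.192580, -0.000000))
Σ over m = (-0.192580, -0.000000); ×(4π/9) → (-0.268892, -0.000000). Real part: -0.268892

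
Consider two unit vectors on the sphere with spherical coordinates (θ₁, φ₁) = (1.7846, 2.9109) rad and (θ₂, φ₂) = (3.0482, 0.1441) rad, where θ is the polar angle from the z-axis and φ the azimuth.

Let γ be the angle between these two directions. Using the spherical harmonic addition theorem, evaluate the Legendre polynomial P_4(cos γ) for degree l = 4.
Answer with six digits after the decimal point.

0.316161

Addition theorem: P_4(cos γ) = (4π/9) Σ_m Y*_{lm}(Ω₁) Y_{lm}(Ω₂), m = −4…4:
  m=-4: Y*=0.24361 - 0.32177j  Y=0.00003 - 0.00002j  product 0.00000 - 0.00001j
  m=-3: Y*=0.19082 - 0.15816j  Y=-0.00092 + 0.00042j  product -0.00011 + 0.00023j
  m=-2: Y*=-0.19591 + 0.09740j  Y=0.01657 - 0.00491j  product -0.00277 + 0.00258j
  m=-1: Y*=-0.25639 + 0.06022j  Y=-0.17124 + 0.02485j  product 0.04241 - 0.01668j
  m=+0: Y*=0.18199 + 0.00000j  Y=0.80976 + 0.00000j  product 0.14737 + 0.00000j
  m=+1: Y*=0.25639 + 0.06022j  Y=0.17124 + 0.02485j  product 0.04241 + 0.01668j
  m=+2: Y*=-0.19591 - 0.09740j  Y=0.01657 + 0.00491j  product -0.00277 - 0.00258j
  m=+3: Y*=-0.19082 - 0.15816j  Y=0.00092 + 0.00042j  product -0.00011 - 0.00023j
  m=+4: Y*=0.24361 + 0.32177j  Y=0.00003 + 0.00002j  product 0.00000 + 0.00001j
Accumulated sum 0.22643 + 0.00000j; after 4π/(2l+1) scaling, 0.31616 + 0.00000j ⇒ P_4 = 0.316161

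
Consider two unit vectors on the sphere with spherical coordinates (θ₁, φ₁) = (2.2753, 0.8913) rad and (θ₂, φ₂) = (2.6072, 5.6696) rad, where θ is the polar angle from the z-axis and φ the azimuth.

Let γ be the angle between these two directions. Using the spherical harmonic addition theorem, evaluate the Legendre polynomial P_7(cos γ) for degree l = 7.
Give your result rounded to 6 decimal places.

Summing Y*_{l m}(θ₁,φ₁)·Y_{l m}(θ₂,φ₂) over m ∈ [−7, 7]; prefactor 4π/(2·7+1) = 0.837758:
  m=-7: 0.07447 - 0.00329j × -0.00180 - 0.00406j = -0.00015 - 0.00030j  (running Σ = -0.00015 - 0.00030j)
  m=-6: -0.14072 + 0.19082j × 0.02411 + 0.01445j = -0.00615 + 0.00257j  (running Σ = -0.00630 + 0.00227j)
  m=-5: -0.10620 - 0.40592j × -0.10820 + 0.00799j = 0.01473 + 0.04307j  (running Σ = 0.00844 + 0.04534j)
  m=-4: 0.35820 + 0.16151j × 0.21772 - 0.17869j = 0.10685 - 0.02884j  (running Σ = 0.11528 + 0.01650j)
  m=-3: -0.02079 + 0.01050j × -0.12690 + 0.45860j = -0.00218 - 0.01087j  (running Σ = 0.11311 + 0.00564j)
  m=-2: -0.07396 + 0.34394j × -0.14082 - 0.39355j = 0.14577 - 0.01933j  (running Σ = 0.25888 - 0.01369j)
  m=-1: -0.11637 - 0.14405j × -0.06003 - 0.04228j = 0.00090 + 0.01357j  (running Σ = 0.25978 - 0.00012j)
  m=0: -0.30339 + 0.00000j × 0.44362 + 0.00000j = -0.13459 + 0.00000j  (running Σ = 0.12519 - 0.00012j)
  m=1: 0.11637 - 0.14405j × 0.06003 - 0.04228j = 0.00090 - 0.01357j  (running Σ = 0.12608 - 0.01369j)
  m=2: -0.07396 - 0.34394j × -0.14082 + 0.39355j = 0.14577 + 0.01933j  (running Σ = 0.27186 + 0.00564j)
  m=3: 0.02079 + 0.01050j × 0.12690 + 0.45860j = -0.00218 + 0.01087j  (running Σ = 0.26968 + 0.01650j)
  m=4: 0.35820 - 0.16151j × 0.21772 + 0.17869j = 0.10685 + 0.02884j  (running Σ = 0.37653 + 0.04534j)
  m=5: 0.10620 - 0.40592j × 0.10820 + 0.00799j = 0.01473 - 0.04307j  (running Σ = 0.39126 + 0.00227j)
  m=6: -0.14072 - 0.19082j × 0.02411 - 0.01445j = -0.00615 - 0.00257j  (running Σ = 0.38511 - 0.00030j)
  m=7: -0.07447 - 0.00329j × 0.00180 - 0.00406j = -0.00015 + 0.00030j  (running Σ = 0.38496 + 0.00000j)
Accumulated sum 0.38496 + 0.00000j; after 4π/(2l+1) scaling, 0.32250 + 0.00000j ⇒ P_7 = 0.322505

0.322505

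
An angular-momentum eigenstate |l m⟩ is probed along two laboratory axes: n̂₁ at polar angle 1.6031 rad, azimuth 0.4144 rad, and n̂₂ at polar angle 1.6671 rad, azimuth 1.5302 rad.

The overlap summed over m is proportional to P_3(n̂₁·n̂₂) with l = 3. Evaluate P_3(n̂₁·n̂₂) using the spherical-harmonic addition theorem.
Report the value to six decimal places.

Summing Y*_{l m}(θ₁,φ₁)·Y_{l m}(θ₂,φ₂) over m ∈ [−3, 3]; prefactor 4π/(2·3+1) = 1.795196:
  m=-3: +0.134039+0.394417i × -0.049986+0.408403i = -0.167781+0.035027i  (running Σ = -0.167781+0.035027i)
  m=-2: -0.022282-0.024306i × +0.097040+0.007896i = -0.001970-0.002535i  (running Σ = -0.169752+0.032492i)
  m=-1: -0.294129-0.129379i × -0.012452+0.306559i = +0.043325-0.088557i  (running Σ = -0.126427-0.056065i)
  m=0: +0.036096-0.000000i × +0.105989+0.000000i = +0.003826+0.000000i  (running Σ = -0.122601-0.056065i)
  m=1: +0.294129-0.129379i × +0.012452+0.306559i = +0.043325+0.088557i  (running Σ = -0.079276+0.032492i)
  m=2: -0.022282+0.024306i × +0.097040-0.007896i = -0.001970+0.002535i  (running Σ = -0.081247+0.035027i)
  m=3: -0.134039+0.394417i × +0.049986+0.408403i = -0.167781-0.035027i  (running Σ = -0.249028+0.000000i)
Total Σ_m = -0.249028+0.000000i. Multiply by 1.795196: -0.447054+0.000000i. P_3(cos γ) = -0.447054

-0.447054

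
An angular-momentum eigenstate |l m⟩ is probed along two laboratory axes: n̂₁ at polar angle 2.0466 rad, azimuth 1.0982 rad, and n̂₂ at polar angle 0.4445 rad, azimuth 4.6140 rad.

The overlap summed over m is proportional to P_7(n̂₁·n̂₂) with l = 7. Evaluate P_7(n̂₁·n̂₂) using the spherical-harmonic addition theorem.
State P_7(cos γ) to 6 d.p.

0.114344

Addition theorem: P_7(cos γ) = (4π/15) Σ_m Y*_{lm}(Ω₁) Y_{lm}(Ω₂), m = −7…7:
  m=-7: Y*=(0.036364, 0.216275)  Y=(0.000864, -0.001049)  product (0.000258, 0.000149)
  m=-6: Y*=(-0.403194, -0.127385)  Y=(-0.008871, -0.005944)  product (0.002820, 0.003527)
  m=-5: Y*=(0.247092, -0.250469)  Y=(-0.024452, 0.045629)  product (0.005387, 0.017399)
  m=-4: Y*=(-0.017965, -0.054286)  Y=(0.158919, 0.065986)  product (0.000727, -0.009812)
  m=-3: Y*=(0.349651, 0.053921)  Y=(0.113129, -0.372075)  product (0.059618, -0.123996)
  m=-2: Y*=(-0.059172, 0.081909)  Y=(-0.521154, -0.103896)  product (0.039348, -0.036540)
  m=-1: Y*=(0.142062, 0.277879)  Y=(-0.022899, 0.231985)  product (-0.067717, 0.026593)
  m=+0: Y*=(-0.142205, -0.000000)  Y=(-0.391027, 0.000000)  product (0.055606, 0.000000)
  m=+1: Y*=(-0.142062, 0.277879)  Y=(0.022899, 0.231985)  product (-0.067717, -0.026593)
  m=+2: Y*=(-0.059172, -0.081909)  Y=(-0.521154, 0.103896)  product (0.039348, 0.036540)
  m=+3: Y*=(-0.349651, 0.053921)  Y=(-0.113129, -0.372075)  product (0.059618, 0.123996)
  m=+4: Y*=(-0.017965, 0.054286)  Y=(0.158919, -0.065986)  product (0.000727, 0.009812)
  m=+5: Y*=(-0.247092, -0.250469)  Y=(0.024452, 0.045629)  product (0.005387, -0.017399)
  m=+6: Y*=(-0.403194, 0.127385)  Y=(-0.008871, 0.005944)  product (0.002820, -0.003527)
  m=+7: Y*=(-0.036364, 0.216275)  Y=(-0.000864, -0.001049)  product (0.000258, -0.000149)
Accumulated sum (0.136488, -0.000000); after 4π/(2l+1) scaling, (0.114344, -0.000000) ⇒ P_7 = 0.114344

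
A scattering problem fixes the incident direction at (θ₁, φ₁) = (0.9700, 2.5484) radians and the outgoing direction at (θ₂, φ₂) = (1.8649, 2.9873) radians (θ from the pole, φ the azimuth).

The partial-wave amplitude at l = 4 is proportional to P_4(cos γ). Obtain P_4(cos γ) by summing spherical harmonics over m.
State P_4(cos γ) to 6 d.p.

-0.359968

Addition theorem: P_4(cos γ) = (4π/9) Σ_m Y*_{lm}(Ω₁) Y_{lm}(Ω₂), m = −4…4:
  m=-4: Y*=(-0.147261, -0.142458)  Y=(0.302789, 0.214873)  product (-0.013979, -0.074777)
  m=-3: Y*=(0.082316, 0.388522)  Y=(0.284606, 0.142029)  product (-0.031754, 0.122267)
  m=-2: Y*=(0.105587, -0.261008)  Y=(-0.120214, -0.038320)  product (-0.022695, 0.027331)
  m=-1: Y*=(0.139575, -0.094100)  Y=(-0.312788, -0.048648)  product (-0.048235, 0.022643)
  m=+0: Y*=(-0.318698, -0.000000)  Y=(0.076821, 0.000000)  product (-0.024483, -0.000000)
  m=+1: Y*=(-0.139575, -0.094100)  Y=(0.312788, -0.048648)  product (-0.048235, -0.022643)
  m=+2: Y*=(0.105587, 0.261008)  Y=(-0.120214, 0.038320)  product (-0.022695, -0.027331)
  m=+3: Y*=(-0.082316, 0.388522)  Y=(-0.284606, 0.142029)  product (-0.031754, -0.122267)
  m=+4: Y*=(-0.147261, 0.142458)  Y=(0.302789, -0.214873)  product (-0.013979, 0.074777)
Σ over m = (-0.257808, -0.000000); ×(4π/9) → (-0.359968, -0.000000). Real part: -0.359968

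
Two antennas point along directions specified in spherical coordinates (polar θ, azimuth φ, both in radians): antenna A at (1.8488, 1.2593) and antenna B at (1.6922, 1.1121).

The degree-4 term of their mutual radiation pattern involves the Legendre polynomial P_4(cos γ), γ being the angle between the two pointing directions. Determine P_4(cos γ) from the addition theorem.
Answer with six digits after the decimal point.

0.785657

Summing Y*_{l m}(θ₁,φ₁)·Y_{l m}(θ₂,φ₂) over m ∈ [−4, 4]; prefactor 4π/(2·4+1) = 1.396263:
  m=-4: Y*=+0.120754-0.358599i  Y=-0.112109+0.414763i  product +0.135196+0.090286i
  m=-3: Y*=+0.245662+0.181500i  Y=+0.145460-0.028686i  product +0.040941+0.019354i
  m=-2: Y*=+0.118773-0.085331i  Y=+0.179800+0.234852i  product +0.041396+0.012552i
  m=-1: Y*=+0.094618+0.293865i  Y=+0.072960-0.147744i  product +0.050320+0.007461i
  m=+0: Y*=+0.099340-0.000000i  Y=+0.271608+0.000000i  product +0.026982+0.000000i
  m=+1: Y*=-0.094618+0.293865i  Y=-0.072960-0.147744i  product +0.050320-0.007461i
  m=+2: Y*=+0.118773+0.085331i  Y=+0.179800-0.234852i  product +0.041396-0.012552i
  m=+3: Y*=-0.245662+0.181500i  Y=-0.145460-0.028686i  product +0.040941-0.019354i
  m=+4: Y*=+0.120754+0.358599i  Y=-0.112109-0.414763i  product +0.135196-0.090286i
Σ over m = +0.562686+0.000000i; ×(4π/9) → +0.785657+0.000000i. Real part: 0.785657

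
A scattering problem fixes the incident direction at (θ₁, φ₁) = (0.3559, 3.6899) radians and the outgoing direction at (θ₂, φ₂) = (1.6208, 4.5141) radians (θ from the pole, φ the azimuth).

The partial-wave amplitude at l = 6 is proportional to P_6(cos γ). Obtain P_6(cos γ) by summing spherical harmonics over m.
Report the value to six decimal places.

-0.101577

Summing Y*_{l m}(θ₁,φ₁)·Y_{l m}(θ₂,φ₂) over m ∈ [−6, 6]; prefactor 4π/(2·6+1) = 0.966644:
  m=-6: -0.00085 - 0.00013j × -0.17832 - 0.44508j = 0.00010 + 0.00040j  (running Σ = 0.00010 + 0.00040j)
  m=-5: 0.00742 - 0.00314j × 0.06956 - 0.04551j = 0.00037 - 0.00056j  (running Σ = 0.00047 - 0.00015j)
  m=-4: -0.02656 + 0.03702j × -0.24222 - 0.24601j = 0.01554 - 0.00243j  (running Σ = 0.01601 - 0.00258j)
  m=-3: 0.01275 - 0.17166j × 0.05403 - 0.07986j = -0.01302 - 0.01029j  (running Σ = 0.00299 - 0.01288j)
  m=-2: 0.19245 + 0.37497j × -0.28625 - 0.11987j = -0.01014 - 0.13040j  (running Σ = -0.00715 - 0.14328j)
  m=-1: -0.47260 - 0.28865j × 0.01995 - 0.09931j = -0.03810 + 0.04117j  (running Σ = -0.04524 - 0.10211j)
  m=0: 0.04843 + 0.00000j × -0.30130 + 0.00000j = -0.01459 + 0.00000j  (running Σ = -0.05984 - 0.10211j)
  m=1: 0.47260 - 0.28865j × -0.01995 - 0.09931j = -0.03810 - 0.04117j  (running Σ = -0.09793 - 0.14328j)
  m=2: 0.19245 - 0.37497j × -0.28625 + 0.11987j = -0.01014 + 0.13040j  (running Σ = -0.10807 - 0.01288j)
  m=3: -0.01275 - 0.17166j × -0.05403 - 0.07986j = -0.01302 + 0.01029j  (running Σ = -0.12109 - 0.00258j)
  m=4: -0.02656 - 0.03702j × -0.24222 + 0.24601j = 0.01554 + 0.00243j  (running Σ = -0.10555 - 0.00015j)
  m=5: -0.00742 - 0.00314j × -0.06956 - 0.04551j = 0.00037 + 0.00056j  (running Σ = -0.10518 + 0.00040j)
  m=6: -0.00085 + 0.00013j × -0.17832 + 0.44508j = 0.00010 - 0.00040j  (running Σ = -0.10508 + 0.00000j)
Accumulated sum -0.10508 + 0.00000j; after 4π/(2l+1) scaling, -0.10158 + 0.00000j ⇒ P_6 = -0.101577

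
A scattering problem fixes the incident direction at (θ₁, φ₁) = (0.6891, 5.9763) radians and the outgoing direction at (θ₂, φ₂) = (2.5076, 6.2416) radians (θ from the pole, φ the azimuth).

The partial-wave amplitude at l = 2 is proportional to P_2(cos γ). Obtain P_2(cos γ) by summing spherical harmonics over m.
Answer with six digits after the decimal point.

-0.399878

Expand P_2 via completeness: Σ_{m} conj(Y_{2,m}) at Ω₁ times Y_{2,m} at Ω₂ —
  term(m=-2) = 0.01826 - 0.01071j   from Y*(Ω₁)=0.12767 - 0.08995j, Y(Ω₂)=0.13507 + 0.01126j
  term(m=-1) = -0.13490 + 0.03665j   from Y*(Ω₁)=0.36142 - 0.11453j, Y(Ω₂)=-0.36838 - 0.01533j
  term(m=+0) = 0.07417 + 0.00000j   from Y*(Ω₁)=0.24825 + 0.00000j, Y(Ω₂)=0.29877 + 0.00000j
  term(m=+1) = -0.13490 - 0.03665j   from Y*(Ω₁)=-0.36142 - 0.11453j, Y(Ω₂)=0.36838 - 0.01533j
  term(m=+2) = 0.01826 + 0.01071j   from Y*(Ω₁)=0.12767 + 0.08995j, Y(Ω₂)=0.13507 - 0.01126j
Σ over m = -0.15911 + 0.00000j; ×(4π/5) → -0.39988 + 0.00000j. Real part: -0.399878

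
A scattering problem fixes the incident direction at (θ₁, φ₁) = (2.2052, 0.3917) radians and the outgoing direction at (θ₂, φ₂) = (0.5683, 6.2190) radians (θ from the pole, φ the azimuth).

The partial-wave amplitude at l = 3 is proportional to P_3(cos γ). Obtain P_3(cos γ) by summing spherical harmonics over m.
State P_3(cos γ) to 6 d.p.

0.162132

Summing Y*_{l m}(θ₁,φ₁)·Y_{l m}(θ₂,φ₂) over m ∈ [−3, 3]; prefactor 4π/(2·3+1) = 1.795196:
  [-3]  conj(Y_{3,-3})(Ω₁) = (0.084026, 0.201149) ; Y_{3,-3}(Ω₂) = (0.063841, 0.012447) ; Δ = (0.002861, 0.013887)
  [-2]  conj(Y_{3,-2})(Ω₁) = (-0.278406, -0.277296) ; Y_{3,-2}(Ω₂) = (0.247444, 0.031940) ; Δ = (-0.060033, -0.077508)
  [-1]  conj(Y_{3,-1})(Ω₁) = (0.181989, 0.075169) ; Y_{3,-1}(Ω₂) = (0.442918, 0.028468) ; Δ = (0.078466, 0.038475)
  [+0]  conj(Y_{3,0})(Ω₁) = (0.275049, -0.000000) ; Y_{3,0}(Ω₂) = (0.173521, 0.000000) ; Δ = (0.047727, 0.000000)
  [+1]  conj(Y_{3,1})(Ω₁) = (-0.181989, 0.075169) ; Y_{3,1}(Ω₂) = (-0.442918, 0.028468) ; Δ = (0.078466, -0.038475)
  [+2]  conj(Y_{3,2})(Ω₁) = (-0.278406, 0.277296) ; Y_{3,2}(Ω₂) = (0.247444, -0.031940) ; Δ = (-0.060033, 0.077508)
  [+3]  conj(Y_{3,3})(Ω₁) = (-0.084026, 0.201149) ; Y_{3,3}(Ω₂) = (-0.063841, 0.012447) ; Δ = (0.002861, -0.013887)
Accumulated sum (0.090314, 0.000000); after 4π/(2l+1) scaling, (0.162132, 0.000000) ⇒ P_3 = 0.162132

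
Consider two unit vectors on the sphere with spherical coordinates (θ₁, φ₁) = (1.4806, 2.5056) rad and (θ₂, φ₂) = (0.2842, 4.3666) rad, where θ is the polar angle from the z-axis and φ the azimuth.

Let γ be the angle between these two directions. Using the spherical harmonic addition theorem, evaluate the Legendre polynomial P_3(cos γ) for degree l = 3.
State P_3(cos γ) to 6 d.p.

-0.009831

Term-by-term m-sum for l=3 (normalisation 4π/7 = 1.795196):
  term(m=-3) = +0.002899+0.002443i   from Y*(Ω₁)=+0.136353+0.388948i, Y(Ω₂)=+0.007919-0.004677i
  term(m=-2) = -0.005889+0.003862i   from Y*(Ω₁)=+0.026879-0.087261i, Y(Ω₂)=-0.059404-0.049186i
  term(m=-1) = +0.028882+0.096712i   from Y*(Ω₁)=+0.248432-0.183426i, Y(Ω₂)=-0.110781+0.307498i
  term(m=+0) = -0.057259-0.000000i   from Y*(Ω₁)=-0.099477-0.000000i, Y(Ω₂)=+0.575606+0.000000i
  term(m=+1) = +0.028882-0.096712i   from Y*(Ω₁)=-0.248432-0.183426i, Y(Ω₂)=+0.110781+0.307498i
  term(m=+2) = -0.005889-0.003862i   from Y*(Ω₁)=+0.026879+0.087261i, Y(Ω₂)=-0.059404+0.049186i
  term(m=+3) = +0.002899-0.002443i   from Y*(Ω₁)=-0.136353+0.388948i, Y(Ω₂)=-0.007919-0.004677i
Total Σ_m = -0.005476-0.000000i. Multiply by 1.795196: -0.009831-0.000000i. P_3(cos γ) = -0.009831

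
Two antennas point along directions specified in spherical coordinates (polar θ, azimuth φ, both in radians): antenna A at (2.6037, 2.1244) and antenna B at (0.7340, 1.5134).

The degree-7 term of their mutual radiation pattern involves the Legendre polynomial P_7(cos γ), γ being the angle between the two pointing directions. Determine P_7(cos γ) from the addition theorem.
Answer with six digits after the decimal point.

Expand P_7 via completeness: Σ_{m} conj(Y_{7,m}) at Ω₁ times Y_{7,m} at Ω₂ —
  term(m=-7) = -0.000059-0.000127i   from Y*(Ω₁)=-0.003102+0.003441i, Y(Ω₂)=-0.011832+0.027848i
  term(m=-6) = +0.003156+0.001826i   from Y*(Ω₁)=-0.028587-0.005203i, Y(Ω₂)=-0.118123-0.042367i
  term(m=-5) = -0.033814+0.002935i   from Y*(Ω₁)=-0.040591-0.103553i, Y(Ω₂)=+0.086378-0.292679i
  term(m=-4) = +0.100209-0.083993i   from Y*(Ω₁)=+0.171651-0.228812i, Y(Ω₂)=+0.445125+0.104028i
  term(m=-3) = -0.041488+0.154584i   from Y*(Ω₁)=+0.475730+0.042939i, Y(Ω₂)=-0.057412+0.330123i
  term(m=-2) = +0.015967+0.043907i   from Y*(Ω₁)=+0.183816+0.367687i, Y(Ω₂)=+0.112905+0.013018i
  term(m=-1) = +0.027079+0.018966i   from Y*(Ω₁)=+0.044454-0.071924i, Y(Ω₂)=-0.022430+0.390360i
  term(m=+0) = -0.001868+0.000000i   from Y*(Ω₁)=+0.441546-0.000000i, Y(Ω₂)=-0.004230+0.000000i
  term(m=+1) = +0.027079-0.018966i   from Y*(Ω₁)=-0.044454-0.071924i, Y(Ω₂)=+0.022430+0.390360i
  term(m=+2) = +0.015967-0.043907i   from Y*(Ω₁)=+0.183816-0.367687i, Y(Ω₂)=+0.112905-0.013018i
  term(m=+3) = -0.041488-0.154584i   from Y*(Ω₁)=-0.475730+0.042939i, Y(Ω₂)=+0.057412+0.330123i
  term(m=+4) = +0.100209+0.083993i   from Y*(Ω₁)=+0.171651+0.228812i, Y(Ω₂)=+0.445125-0.104028i
  term(m=+5) = -0.033814-0.002935i   from Y*(Ω₁)=+0.040591-0.103553i, Y(Ω₂)=-0.086378-0.292679i
  term(m=+6) = +0.003156-0.001826i   from Y*(Ω₁)=-0.028587+0.005203i, Y(Ω₂)=-0.118123+0.042367i
  term(m=+7) = -0.000059+0.000127i   from Y*(Ω₁)=+0.003102+0.003441i, Y(Ω₂)=+0.011832+0.027848i
Σ over m = +0.140235-0.000000i; ×(4π/15) → +0.117483-0.000000i. Real part: 0.117483

0.117483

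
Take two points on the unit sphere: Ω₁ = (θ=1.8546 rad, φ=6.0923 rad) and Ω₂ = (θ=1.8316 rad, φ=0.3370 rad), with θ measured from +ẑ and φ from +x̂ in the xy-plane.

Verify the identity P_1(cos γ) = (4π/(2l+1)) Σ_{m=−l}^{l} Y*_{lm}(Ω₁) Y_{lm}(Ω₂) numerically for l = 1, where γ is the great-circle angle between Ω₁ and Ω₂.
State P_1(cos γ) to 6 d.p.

Addition theorem: P_1(cos γ) = (4π/3) Σ_m Y*_{lm}(Ω₁) Y_{lm}(Ω₂), m = −1…1:
  m=-1: Y*=+0.325649-0.062928i  Y=+0.315034-0.110377i  product +0.095645-0.055769i
  m=+0: Y*=-0.136813-0.000000i  Y=-0.125990+0.000000i  product +0.017237+0.000000i
  m=+1: Y*=-0.325649-0.062928i  Y=-0.315034-0.110377i  product +0.095645+0.055769i
Accumulated sum +0.208527+0.000000i; after 4π/(2l+1) scaling, +0.873474+0.000000i ⇒ P_1 = 0.873474

0.873474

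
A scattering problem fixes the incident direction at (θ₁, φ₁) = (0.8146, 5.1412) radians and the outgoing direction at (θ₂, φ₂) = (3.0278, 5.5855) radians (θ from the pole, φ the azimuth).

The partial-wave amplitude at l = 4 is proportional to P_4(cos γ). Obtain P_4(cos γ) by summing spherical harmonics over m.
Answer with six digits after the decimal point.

Summing Y*_{l m}(θ₁,φ₁)·Y_{l m}(θ₂,φ₂) over m ∈ [−4, 4]; prefactor 4π/(2·4+1) = 1.396263:
  term(m=-4) = (-0.000002, -0.000009)   from Y*(Ω₁)=(-0.017839, 0.122635), Y(Ω₂)=(-0.000069, 0.000025)
  term(m=-3) = (-0.000142, 0.000585)   from Y*(Ω₁)=(-0.317341, 0.092754), Y(Ω₂)=(0.000908, -0.001578)
  term(m=-2) = (0.006531, -0.008040)   from Y*(Ω₁)=(-0.265880, -0.307353), Y(Ω₂)=(0.004448, 0.025098)
  term(m=-1) = (-0.013156, 0.006263)   from Y*(Ω₁)=(0.029034, -0.063505), Y(Ω₂)=(-0.159906, -0.134056)
  term(m=+0) = (-0.282143, -0.000000)   from Y*(Ω₁)=(-0.356086, -0.000000), Y(Ω₂)=(0.792344, 0.000000)
  term(m=+1) = (-0.013156, -0.006263)   from Y*(Ω₁)=(-0.029034, -0.063505), Y(Ω₂)=(0.159906, -0.134056)
  term(m=+2) = (0.006531, 0.008040)   from Y*(Ω₁)=(-0.265880, 0.307353), Y(Ω₂)=(0.004448, -0.025098)
  term(m=+3) = (-0.000142, -0.000585)   from Y*(Ω₁)=(0.317341, 0.092754), Y(Ω₂)=(-0.000908, -0.001578)
  term(m=+4) = (-0.000002, 0.000009)   from Y*(Ω₁)=(-0.017839, -0.122635), Y(Ω₂)=(-0.000069, -0.000025)
Total Σ_m = (-0.295680, 0.000000). Multiply by 1.396263: (-0.412847, 0.000000). P_4(cos γ) = -0.412847

-0.412847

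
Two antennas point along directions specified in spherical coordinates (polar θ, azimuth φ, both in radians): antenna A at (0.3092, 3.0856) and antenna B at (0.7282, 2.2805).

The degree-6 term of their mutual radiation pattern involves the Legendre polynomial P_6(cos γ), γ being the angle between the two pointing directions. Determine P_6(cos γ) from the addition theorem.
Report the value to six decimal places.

Expand P_6 via completeness: Σ_{m} conj(Y_{6,m}) at Ω₁ times Y_{6,m} at Ω₂ —
  m=-6: +0.000362-0.000126i × +0.018416-0.037722i = +0.000002-0.000016i  (running Σ = +0.000002-0.000016i)
  m=-5: -0.003997+0.001149i × +0.064545+0.149763i = -0.000430-0.000524i  (running Σ = -0.000428-0.000540i)
  m=-4: +0.026789-0.006102i × -0.342593-0.107020i = -0.009831-0.000776i  (running Σ = -0.010259-0.001317i)
  m=-3: -0.120343+0.020407i × +0.380196-0.237472i = -0.040908+0.036337i  (running Σ = -0.051167+0.035020i)
  m=-2: +0.354786-0.039898i × -0.026403+0.173070i = -0.002462+0.062456i  (running Σ = -0.053629+0.097476i)
  m=-1: -0.590129+0.033077i × +0.196190+0.228390i = -0.123332-0.128290i  (running Σ = -0.176961-0.030814i)
  m=0: +0.222582-0.000000i × -0.275057+0.000000i = -0.061223+0.000000i  (running Σ = -0.238184-0.030814i)
  m=1: +0.590129+0.033077i × -0.196190+0.228390i = -0.123332+0.128290i  (running Σ = -0.361516+0.097476i)
  m=2: +0.354786+0.039898i × -0.026403-0.173070i = -0.002462-0.062456i  (running Σ = -0.363978+0.035020i)
  m=3: +0.120343+0.020407i × -0.380196-0.237472i = -0.040908-0.036337i  (running Σ = -0.404886-0.001317i)
  m=4: +0.026789+0.006102i × -0.342593+0.107020i = -0.009831+0.000776i  (running Σ = -0.414717-0.000540i)
  m=5: +0.003997+0.001149i × -0.064545+0.149763i = -0.000430+0.000524i  (running Σ = -0.415147-0.000016i)
  m=6: +0.000362+0.000126i × +0.018416+0.037722i = +0.000002+0.000016i  (running Σ = -0.415145+0.000000i)
Σ over m = -0.415145+0.000000i; ×(4π/13) → -0.401297+0.000000i. Real part: -0.401297

-0.401297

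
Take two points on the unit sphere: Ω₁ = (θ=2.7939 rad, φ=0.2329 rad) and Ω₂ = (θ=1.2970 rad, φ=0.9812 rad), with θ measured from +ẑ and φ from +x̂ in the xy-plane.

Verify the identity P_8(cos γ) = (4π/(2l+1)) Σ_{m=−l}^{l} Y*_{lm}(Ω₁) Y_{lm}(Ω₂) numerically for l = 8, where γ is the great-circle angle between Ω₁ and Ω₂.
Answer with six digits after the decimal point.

0.271563

Summing Y*_{l m}(θ₁,φ₁)·Y_{l m}(θ₂,φ₂) over m ∈ [−8, 8]; prefactor 4π/(2·8+1) = 0.739198:
  m=-8: -0.000027+0.000090i × +0.001667-0.380433i = +0.000034+0.000010i  (running Σ = +0.000034+0.000010i)
  m=-7: +0.000061-0.001032i × +0.356262-0.236076i = -0.000222-0.000382i  (running Σ = -0.000188-0.000372i)
  m=-6: +0.001246+0.007112i × +0.026728+0.011174i = -0.000046+0.000204i  (running Σ = -0.000234-0.000168i)
  m=-5: -0.014234-0.033085i × -0.066598-0.339671i = -0.010290+0.007038i  (running Σ = -0.010524+0.006871i)
  m=-4: +0.078343+0.105400i × +0.113984-0.113485i = +0.020891+0.003123i  (running Σ = +0.010367+0.009994i)
  m=-3: -0.260881-0.219158i × -0.270198-0.054207i = +0.058610+0.073358i  (running Σ = +0.068977+0.083352i)
  m=-2: +0.508486+0.255612i × -0.080350-0.194585i = +0.008881-0.119482i  (running Σ = +0.077858-0.036130i)
  m=-1: -0.408591-0.096919i × -0.133071+0.198919i = +0.073651-0.068379i  (running Σ = +0.151509-0.104510i)
  m=0: -0.288052-0.000000i × -0.223420+0.000000i = +0.064356+0.000000i  (running Σ = +0.215866-0.104510i)
  m=1: +0.408591-0.096919i × +0.133071+0.198919i = +0.073651+0.068379i  (running Σ = +0.289516-0.036130i)
  m=2: +0.508486-0.255612i × -0.080350+0.194585i = +0.008881+0.119482i  (running Σ = +0.298398+0.083352i)
  m=3: +0.260881-0.219158i × +0.270198-0.054207i = +0.058610-0.073358i  (running Σ = +0.357007+0.009994i)
  m=4: +0.078343-0.105400i × +0.113984+0.113485i = +0.020891-0.003123i  (running Σ = +0.377899+0.006871i)
  m=5: +0.014234-0.033085i × +0.066598-0.339671i = -0.010290-0.007038i  (running Σ = +0.367609-0.000168i)
  m=6: +0.001246-0.007112i × +0.026728-0.011174i = -0.000046-0.000204i  (running Σ = +0.367562-0.000372i)
  m=7: -0.000061-0.001032i × -0.356262-0.236076i = -0.000222+0.000382i  (running Σ = +0.367341+0.000010i)
  m=8: -0.000027-0.000090i × +0.001667+0.380433i = +0.000034-0.000010i  (running Σ = +0.367375+0.000000i)
Total Σ_m = +0.367375+0.000000i. Multiply by 0.739198: +0.271563+0.000000i. P_8(cos γ) = 0.271563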